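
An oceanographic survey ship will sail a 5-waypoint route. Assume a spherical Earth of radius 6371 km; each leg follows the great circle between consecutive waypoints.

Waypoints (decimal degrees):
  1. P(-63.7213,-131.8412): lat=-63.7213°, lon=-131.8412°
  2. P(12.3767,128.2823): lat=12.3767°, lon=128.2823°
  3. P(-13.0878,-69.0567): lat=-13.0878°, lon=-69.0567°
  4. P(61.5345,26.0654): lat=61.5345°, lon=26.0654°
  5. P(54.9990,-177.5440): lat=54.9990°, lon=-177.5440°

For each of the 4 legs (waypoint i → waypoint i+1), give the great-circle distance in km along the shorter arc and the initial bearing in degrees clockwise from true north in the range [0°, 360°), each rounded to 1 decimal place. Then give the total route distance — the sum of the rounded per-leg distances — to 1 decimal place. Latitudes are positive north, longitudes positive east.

Leg 1: dist=11725.3 km, bearing=266.7°
Leg 2: dist=18133.2 km, bearing=94.3°
Leg 3: dist=11555.0 km, bearing=29.3°
Leg 4: dist=6893.1 km, bearing=15.1°
Total: 48306.6 km

Leg 1: φ1=-1.1121465, φ2=0.2160142, Δφ=1.3281607, Δλ=4.5400115 rad; a=sin²(Δφ/2)+cosφ1·cosφ2·sin²(Δλ/2)=0.6331811288; c=2·atan2(√a, √(1-a))=1.840413290; dist=6371·c=11725.273 ≈ 11725.3 km; running total=11725.3 km
Leg 1 bearing: y=sinΔλ·cosφ2=-0.96228371, x=cosφ1·sinφ2-sinφ1·cosφ2·cosΔλ=-0.05532816; θ=atan2(y, x)=-93.2907° <0 so +360° → 266.7093° ≈ 266.7°
Leg 2: φ1=0.2160142, φ2=-0.2284252, Δφ=-0.4444394, Δλ=-3.4442153 rad; a=sin²(Δφ/2)+cosφ1·cosφ2·sin²(Δλ/2)=0.9783450954; c=2·atan2(√a, √(1-a))=2.846207840; dist=6371·c=18133.190 ≈ 18133.2 km; running total=29858.5 km
Leg 2 bearing: y=sinΔλ·cosφ2=0.29028326, x=cosφ1·sinφ2-sinφ1·cosφ2·cosΔλ=-0.02189763; θ=atan2(y, x)=94.3140° ≈ 94.3°
Leg 3: φ1=-0.2284252, φ2=1.0739796, Δφ=1.3024048, Δλ=1.6601938 rad; a=sin²(Δφ/2)+cosφ1·cosφ2·sin²(Δλ/2)=0.6202576137; c=2·atan2(√a, √(1-a))=1.813692952; dist=6371·c=11555.038 ≈ 11555.0 km; running total=41413.5 km
Leg 3 bearing: y=sinΔλ·cosφ2=0.47472618, x=cosφ1·sinφ2-sinφ1·cosφ2·cosΔλ=0.84663302; θ=atan2(y, x)=29.2803° ≈ 29.3°
Leg 4: φ1=1.0739796, φ2=0.9599136, Δφ=-0.1140660, Δλ=-3.5536544 rad; a=sin²(Δφ/2)+cosφ1·cosφ2·sin²(Δλ/2)=0.2651977162; c=2·atan2(√a, √(1-a))=1.081953493; dist=6371·c=6893.126 ≈ 6893.1 km; running total=48306.6 km
Leg 4 bearing: y=sinΔλ·cosφ2=0.22972273, x=cosφ1·sinφ2-sinφ1·cosφ2·cosΔλ=0.85246643; θ=atan2(y, x)=15.0818° ≈ 15.1°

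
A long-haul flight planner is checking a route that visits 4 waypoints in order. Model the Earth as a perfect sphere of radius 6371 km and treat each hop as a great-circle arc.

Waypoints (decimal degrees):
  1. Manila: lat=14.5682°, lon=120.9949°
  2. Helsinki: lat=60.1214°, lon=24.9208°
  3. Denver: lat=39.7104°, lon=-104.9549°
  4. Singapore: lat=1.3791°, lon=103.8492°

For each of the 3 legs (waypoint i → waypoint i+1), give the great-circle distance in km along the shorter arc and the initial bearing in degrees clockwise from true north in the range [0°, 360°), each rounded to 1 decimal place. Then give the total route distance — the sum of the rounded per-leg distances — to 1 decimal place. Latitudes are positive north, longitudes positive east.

Leg 1: φ1=0.2542631, φ2=1.0493164, Δφ=0.7950533, Δλ=-1.6768094 rad; a=sin²(Δφ/2)+cosφ1·cosφ2·sin²(Δλ/2)=0.4164594699; c=2·atan2(√a, √(1-a))=1.402927961; dist=6371·c=8938.054 ≈ 8938.1 km; running total=8938.1 km
Leg 1 bearing: y=sinΔλ·cosφ2=-0.49536717, x=cosφ1·sinφ2-sinφ1·cosφ2·cosΔλ=0.85246425; θ=atan2(y, x)=-30.1609° <0 so +360° → 329.8391° ≈ 329.8°
Leg 2: φ1=1.0493164, φ2=0.6930772, Δφ=-0.3562392, Δλ=-2.2667586 rad; a=sin²(Δφ/2)+cosφ1·cosφ2·sin²(Δλ/2)=0.3458559407; c=2·atan2(√a, √(1-a))=1.257403351; dist=6371·c=8010.917 ≈ 8010.9 km; running total=16949.0 km
Leg 2 bearing: y=sinΔλ·cosφ2=-0.59037680, x=cosφ1·sinφ2-sinφ1·cosφ2·cosΔλ=0.74593141; θ=atan2(y, x)=-38.3603° <0 so +360° → 321.6397° ≈ 321.6°
Leg 3: φ1=0.6930772, φ2=0.0240698, Δφ=-0.6690074, Δλ=3.6443190 rad; a=sin²(Δφ/2)+cosφ1·cosφ2·sin²(Δλ/2)=0.8292648285; c=2·atan2(√a, √(1-a))=2.289659611; dist=6371·c=14587.421 ≈ 14587.4 km; running total=31536.4 km
Leg 3 bearing: y=sinΔλ·cosφ2=-0.48167681, x=cosφ1·sinφ2-sinφ1·cosφ2·cosΔλ=0.57820942; θ=atan2(y, x)=-39.7960° <0 so +360° → 320.2040° ≈ 320.2°

Leg 1: dist=8938.1 km, bearing=329.8°
Leg 2: dist=8010.9 km, bearing=321.6°
Leg 3: dist=14587.4 km, bearing=320.2°
Total: 31536.4 km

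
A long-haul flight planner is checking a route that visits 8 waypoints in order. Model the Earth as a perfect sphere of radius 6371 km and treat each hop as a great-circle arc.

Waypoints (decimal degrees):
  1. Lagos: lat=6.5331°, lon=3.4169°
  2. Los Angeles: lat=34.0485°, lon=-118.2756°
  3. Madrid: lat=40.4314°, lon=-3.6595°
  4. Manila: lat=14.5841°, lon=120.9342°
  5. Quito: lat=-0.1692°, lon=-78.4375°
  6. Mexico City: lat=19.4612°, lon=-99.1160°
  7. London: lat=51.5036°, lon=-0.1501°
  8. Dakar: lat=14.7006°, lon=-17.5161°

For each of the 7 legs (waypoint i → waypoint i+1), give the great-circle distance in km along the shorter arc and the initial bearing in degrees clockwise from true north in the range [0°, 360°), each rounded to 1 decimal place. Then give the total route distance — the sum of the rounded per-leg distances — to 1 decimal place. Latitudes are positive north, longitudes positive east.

Leg 1: dist=12413.7 km, bearing=310.7°
Leg 2: dist=9366.8 km, bearing=44.1°
Leg 3: dist=11649.9 km, bearing=55.5°
Leg 4: dist=17349.3 km, bearing=54.7°
Leg 5: dist=3137.9 km, bearing=315.2°
Leg 6: dist=8923.8 km, bearing=38.6°
Leg 7: dist=4375.8 km, bearing=207.1°
Total: 67217.2 km

Leg 1: φ1=0.1140241, φ2=0.5942584, Δφ=0.4802343, Δλ=-2.1239348 rad; a=sin²(Δφ/2)+cosφ1·cosφ2·sin²(Δλ/2)=0.6843823402; c=2·atan2(√a, √(1-a))=1.948476014; dist=6371·c=12413.741 ≈ 12413.7 km; running total=12413.7 km
Leg 1 bearing: y=sinΔλ·cosφ2=-0.70500838, x=cosφ1·sinφ2-sinφ1·cosφ2·cosΔλ=0.60578527; θ=atan2(y, x)=-49.3289° <0 so +360° → 310.6711° ≈ 310.7°
Leg 2: φ1=0.5942584, φ2=0.7056611, Δφ=0.1114026, Δλ=2.0004283 rad; a=sin²(Δφ/2)+cosφ1·cosφ2·sin²(Δλ/2)=0.4497961925; c=2·atan2(√a, √(1-a))=1.470219229; dist=6371·c=9366.767 ≈ 9366.8 km; running total=21780.5 km
Leg 2 bearing: y=sinΔλ·cosφ2=0.69200600, x=cosφ1·sinφ2-sinφ1·cosφ2·cosΔλ=0.71487481; θ=atan2(y, x)=44.0687° ≈ 44.1°
Leg 3: φ1=0.7056611, φ2=0.2545406, Δφ=-0.4511205, Δλ=2.1745703 rad; a=sin²(Δφ/2)+cosφ1·cosφ2·sin²(Δλ/2)=0.6274686059; c=2·atan2(√a, √(1-a))=1.828579096; dist=6371·c=11649.877 ≈ 11649.9 km; running total=33430.4 km
Leg 3 bearing: y=sinΔλ·cosφ2=0.79667458, x=cosφ1·sinφ2-sinφ1·cosφ2·cosΔλ=0.54801152; θ=atan2(y, x)=55.4769° ≈ 55.5°
Leg 4: φ1=0.2545406, φ2=-0.0029531, Δφ=-0.2574937, Δλ=-3.4796926 rad; a=sin²(Δφ/2)+cosφ1·cosφ2·sin²(Δλ/2)=0.9568647182; c=2·atan2(√a, √(1-a))=2.723166192; dist=6371·c=17349.292 ≈ 17349.3 km; running total=50779.7 km
Leg 4 bearing: y=sinΔλ·cosφ2=0.33169376, x=cosφ1·sinφ2-sinφ1·cosφ2·cosΔλ=0.23468653; θ=atan2(y, x)=54.7191° ≈ 54.7°
Leg 5: φ1=-0.0029531, φ2=0.3396620, Δφ=0.3426151, Δλ=-0.3609079 rad; a=sin²(Δφ/2)+cosφ1·cosφ2·sin²(Δλ/2)=0.0594315565; c=2·atan2(√a, √(1-a))=0.492535214; dist=6371·c=3137.942 ≈ 3137.9 km; running total=53917.6 km
Leg 5 bearing: y=sinΔλ·cosφ2=-0.33294889, x=cosφ1·sinφ2-sinφ1·cosφ2·cosΔλ=0.33577198; θ=atan2(y, x)=-44.7581° <0 so +360° → 315.2419° ≈ 315.2°
Leg 6: φ1=0.3396620, φ2=0.8989074, Δφ=0.5592454, Δλ=1.7272808 rad; a=sin²(Δφ/2)+cosφ1·cosφ2·sin²(Δλ/2)=0.4153566859; c=2·atan2(√a, √(1-a))=1.400690521; dist=6371·c=8923.799 ≈ 8923.8 km; running total=62841.4 km
Leg 6 bearing: y=sinΔλ·cosφ2=0.61485972, x=cosφ1·sinφ2-sinφ1·cosφ2·cosΔλ=0.77025292; θ=atan2(y, x)=38.5989° ≈ 38.6°
Leg 7: φ1=0.8989074, φ2=0.2565739, Δφ=-0.6423335, Δλ=-0.3030939 rad; a=sin²(Δφ/2)+cosφ1·cosφ2·sin²(Δλ/2)=0.1133723264; c=2·atan2(√a, √(1-a))=0.686837274; dist=6371·c=4375.840 ≈ 4375.8 km; running total=67217.2 km
Leg 7 bearing: y=sinΔλ·cosφ2=-0.28870395, x=cosφ1·sinφ2-sinφ1·cosφ2·cosΔλ=-0.56455841; θ=atan2(y, x)=-152.9157° <0 so +360° → 207.0843° ≈ 207.1°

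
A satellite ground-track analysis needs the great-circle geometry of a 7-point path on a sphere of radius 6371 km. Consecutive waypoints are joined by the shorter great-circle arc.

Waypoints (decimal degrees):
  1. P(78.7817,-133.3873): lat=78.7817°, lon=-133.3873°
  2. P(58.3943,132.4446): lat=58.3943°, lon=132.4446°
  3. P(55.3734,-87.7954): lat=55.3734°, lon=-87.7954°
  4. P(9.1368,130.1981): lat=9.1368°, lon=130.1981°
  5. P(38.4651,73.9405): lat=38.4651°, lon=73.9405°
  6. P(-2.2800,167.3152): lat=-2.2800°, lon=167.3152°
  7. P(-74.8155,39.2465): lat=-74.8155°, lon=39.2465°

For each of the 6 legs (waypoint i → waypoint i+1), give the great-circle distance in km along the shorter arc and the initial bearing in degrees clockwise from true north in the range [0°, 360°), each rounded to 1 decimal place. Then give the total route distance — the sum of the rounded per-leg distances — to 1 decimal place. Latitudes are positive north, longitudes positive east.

Leg 1: dist=3792.5 km, bearing=291.2°
Leg 2: dist=6865.0 km, bearing=24.6°
Leg 3: dist=12025.4 km, bearing=320.2°
Leg 4: dist=6462.4 km, bearing=309.9°
Leg 5: dist=10459.0 km, bearing=89.7°
Leg 6: dist=10793.1 km, bearing=192.0°
Total: 50397.4 km

Leg 1: φ1=1.3750001, φ2=1.0191728, Δφ=-0.3558273, Δλ=4.6396419 rad; a=sin²(Δφ/2)+cosφ1·cosφ2·sin²(Δλ/2)=0.0860043013; c=2·atan2(√a, √(1-a))=0.595280226; dist=6371·c=3792.530 ≈ 3792.5 km; running total=3792.5 km
Leg 1 bearing: y=sinΔλ·cosφ2=-0.52268452, x=cosφ1·sinφ2-sinφ1·cosφ2·cosΔλ=0.20305452; θ=atan2(y, x)=-68.7697° <0 so +360° → 291.2303° ≈ 291.2°
Leg 2: φ1=1.0191728, φ2=0.9664481, Δφ=-0.0527247, Δλ=-3.8439131 rad; a=sin²(Δφ/2)+cosφ1·cosφ2·sin²(Δλ/2)=0.2632485159; c=2·atan2(√a, √(1-a))=1.077532716; dist=6371·c=6864.961 ≈ 6865.0 km; running total=10657.5 km
Leg 2 bearing: y=sinΔλ·cosφ2=0.36706864, x=cosφ1·sinφ2-sinφ1·cosφ2·cosΔλ=0.80065945; θ=atan2(y, x)=24.6295° ≈ 24.6°
Leg 3: φ1=0.9664481, φ2=0.1594672, Δφ=-0.8069809, Δλ=3.8047043 rad; a=sin²(Δφ/2)+cosφ1·cosφ2·sin²(Δλ/2)=0.6557300947; c=2·atan2(√a, √(1-a))=1.887525595; dist=6371·c=12025.426 ≈ 12025.4 km; running total=22682.9 km
Leg 3 bearing: y=sinΔλ·cosφ2=-0.60776171, x=cosφ1·sinφ2-sinφ1·cosφ2·cosΔλ=0.73049179; θ=atan2(y, x)=-39.7601° <0 so +360° → 320.2399° ≈ 320.2°
Leg 4: φ1=0.1594672, φ2=0.6713426, Δφ=0.5118754, Δλ=-0.9818803 rad; a=sin²(Δφ/2)+cosφ1·cosφ2·sin²(Δλ/2)=0.2359127185; c=2·atan2(√a, √(1-a))=1.014346961; dist=6371·c=6462.404 ≈ 6462.4 km; running total=29145.3 km
Leg 4 bearing: y=sinΔλ·cosφ2=-0.65108776, x=cosφ1·sinφ2-sinφ1·cosφ2·cosΔλ=0.54508381; θ=atan2(y, x)=-50.0643° <0 so +360° → 309.9357° ≈ 309.9°
Leg 5: φ1=0.6713426, φ2=-0.0397935, Δφ=-0.7111361, Δλ=1.6296960 rad; a=sin²(Δφ/2)+cosφ1·cosφ2·sin²(Δλ/2)=0.5354005193; c=2·atan2(√a, √(1-a))=1.641656651; dist=6371·c=10458.995 ≈ 10459.0 km; running total=39604.3 km
Leg 5 bearing: y=sinΔλ·cosφ2=0.99747563, x=cosφ1·sinφ2-sinφ1·cosφ2·cosΔλ=0.00543804; θ=atan2(y, x)=89.6876° ≈ 89.7°
Leg 6: φ1=-0.0397935, φ2=-1.3057768, Δφ=-1.2659833, Δλ=-2.2352205 rad; a=sin²(Δφ/2)+cosφ1·cosφ2·sin²(Δλ/2)=0.5614922395; c=2·atan2(√a, √(1-a))=1.694092962; dist=6371·c=10793.066 ≈ 10793.1 km; running total=50397.4 km
Leg 6 bearing: y=sinΔλ·cosφ2=-0.20620866, x=cosφ1·sinφ2-sinφ1·cosφ2·cosΔλ=-0.97074858; θ=atan2(y, x)=-168.0074° <0 so +360° → 191.9926° ≈ 192.0°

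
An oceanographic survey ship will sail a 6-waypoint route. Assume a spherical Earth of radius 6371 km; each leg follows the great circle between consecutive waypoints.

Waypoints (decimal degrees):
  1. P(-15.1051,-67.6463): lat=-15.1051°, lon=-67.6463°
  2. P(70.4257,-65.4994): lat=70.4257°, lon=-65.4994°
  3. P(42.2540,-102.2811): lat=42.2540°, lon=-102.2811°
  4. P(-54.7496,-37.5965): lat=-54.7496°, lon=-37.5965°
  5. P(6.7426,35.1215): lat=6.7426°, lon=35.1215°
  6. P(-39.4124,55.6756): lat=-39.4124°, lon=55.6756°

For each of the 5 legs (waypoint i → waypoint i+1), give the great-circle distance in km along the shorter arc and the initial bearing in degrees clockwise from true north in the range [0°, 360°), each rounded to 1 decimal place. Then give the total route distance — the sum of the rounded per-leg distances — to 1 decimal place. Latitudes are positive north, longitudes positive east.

Leg 1: dist=9512.0 km, bearing=0.7°
Leg 2: dist=3744.8 km, bearing=233.1°
Leg 3: dist=12397.9 km, bearing=145.9°
Leg 4: dist=9533.2 km, bearing=72.0°
Leg 5: dist=5550.8 km, bearing=159.2°
Total: 40738.7 km

Leg 1: φ1=-0.2636337, φ2=1.2291603, Δφ=1.4927941, Δλ=0.0374705 rad; a=sin²(Δφ/2)+cosφ1·cosφ2·sin²(Δλ/2)=0.4611519318; c=2·atan2(√a, √(1-a))=1.493021806; dist=6371·c=9512.042 ≈ 9512.0 km; running total=9512.0 km
Leg 1 bearing: y=sinΔλ·cosφ2=0.01255076, x=cosφ1·sinφ2-sinφ1·cosφ2·cosΔλ=0.99689808; θ=atan2(y, x)=0.7213° ≈ 0.7°
Leg 2: φ1=1.2291603, φ2=0.7374714, Δφ=-0.4916889, Δλ=-0.6419618 rad; a=sin²(Δφ/2)+cosφ1·cosφ2·sin²(Δλ/2)=0.0839151046; c=2·atan2(√a, √(1-a))=0.587787144; dist=6371·c=3744.792 ≈ 3744.8 km; running total=13256.8 km
Leg 2 bearing: y=sinΔλ·cosφ2=-0.44319069, x=cosφ1·sinφ2-sinφ1·cosφ2·cosΔλ=-0.33327985; θ=atan2(y, x)=-126.9432° <0 so +360° → 233.0568° ≈ 233.1°
Leg 3: φ1=0.7374714, φ2=-0.9555608, Δφ=-1.6930322, Δλ=1.1289592 rad; a=sin²(Δφ/2)+cosφ1·cosφ2·sin²(Δλ/2)=0.6832275817; c=2·atan2(√a, √(1-a))=1.945992608; dist=6371·c=12397.919 ≈ 12397.9 km; running total=25654.7 km
Leg 3 bearing: y=sinΔλ·cosφ2=0.52172574, x=cosφ1·sinφ2-sinφ1·cosφ2·cosΔλ=-0.77039786; θ=atan2(y, x)=145.8935° ≈ 145.9°
Leg 4: φ1=-0.9555608, φ2=0.1176806, Δφ=1.0732414, Δλ=1.2691685 rad; a=sin²(Δφ/2)+cosφ1·cosφ2·sin²(Δλ/2)=0.4628047587; c=2·atan2(√a, √(1-a))=1.496337061; dist=6371·c=9533.163 ≈ 9533.2 km; running total=35187.9 km
Leg 4 bearing: y=sinΔλ·cosφ2=0.94825005, x=cosφ1·sinφ2-sinφ1·cosφ2·cosΔλ=0.30868738; θ=atan2(y, x)=71.9682° ≈ 72.0°
Leg 5: φ1=0.1176806, φ2=-0.6878761, Δφ=-0.8055567, Δλ=0.3587367 rad; a=sin²(Δφ/2)+cosφ1·cosφ2·sin²(Δλ/2)=0.1780663151; c=2·atan2(√a, √(1-a))=0.871254264; dist=6371·c=5550.761 ≈ 5550.8 km; running total=40738.7 km
Leg 5 bearing: y=sinΔλ·cosφ2=0.27125207, x=cosφ1·sinφ2-sinφ1·cosφ2·cosΔλ=-0.71544191; θ=atan2(y, x)=159.2363° ≈ 159.2°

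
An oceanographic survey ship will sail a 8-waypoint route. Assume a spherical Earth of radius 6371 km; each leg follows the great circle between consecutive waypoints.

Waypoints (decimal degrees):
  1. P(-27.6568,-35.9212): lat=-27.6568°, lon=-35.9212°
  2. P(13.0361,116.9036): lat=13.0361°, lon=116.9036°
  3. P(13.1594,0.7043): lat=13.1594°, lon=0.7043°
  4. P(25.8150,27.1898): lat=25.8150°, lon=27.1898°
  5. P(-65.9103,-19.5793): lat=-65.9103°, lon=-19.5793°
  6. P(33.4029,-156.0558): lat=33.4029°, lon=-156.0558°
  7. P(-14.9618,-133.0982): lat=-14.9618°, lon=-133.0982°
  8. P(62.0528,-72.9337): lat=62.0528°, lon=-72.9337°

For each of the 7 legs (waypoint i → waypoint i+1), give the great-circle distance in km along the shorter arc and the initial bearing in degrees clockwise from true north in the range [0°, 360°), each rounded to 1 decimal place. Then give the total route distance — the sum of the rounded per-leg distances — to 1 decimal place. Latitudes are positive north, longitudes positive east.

Leg 1: φ1=-0.4827022, φ2=0.2275229, Δφ=0.7102251, Δλ=2.6672959 rad; a=sin²(Δφ/2)+cosφ1·cosφ2·sin²(Δλ/2)=0.9361821250; c=2·atan2(√a, √(1-a))=2.630814262; dist=6371·c=16760.918 ≈ 16760.9 km; running total=16760.9 km
Leg 1 bearing: y=sinΔλ·cosφ2=0.44494257, x=cosφ1·sinφ2-sinφ1·cosφ2·cosΔλ=-0.20250118; θ=atan2(y, x)=114.4711° ≈ 114.5°
Leg 2: φ1=0.2275229, φ2=0.2296749, Δφ=0.0021520, Δλ=-2.0280604 rad; a=sin²(Δφ/2)+cosφ1·cosφ2·sin²(Δλ/2)=0.6837348801; c=2·atan2(√a, √(1-a))=1.947083296; dist=6371·c=12404.868 ≈ 12404.9 km; running total=29165.8 km
Leg 2 bearing: y=sinΔλ·cosφ2=-0.87370204, x=cosφ1·sinφ2-sinφ1·cosφ2·cosΔλ=0.31876437; θ=atan2(y, x)=-69.9558° <0 so +360° → 290.0442° ≈ 290.0°
Leg 3: φ1=0.2296749, φ2=0.4505567, Δφ=0.2208819, Δλ=0.4622592 rad; a=sin²(Δφ/2)+cosφ1·cosφ2·sin²(Δλ/2)=0.0581466885; c=2·atan2(√a, √(1-a))=0.487072949; dist=6371·c=3103.142 ≈ 3103.1 km; running total=32268.9 km
Leg 3 bearing: y=sinΔλ·cosφ2=0.40146552, x=cosφ1·sinφ2-sinφ1·cosφ2·cosΔλ=0.24059934; θ=atan2(y, x)=59.0656° ≈ 59.1°
Leg 4: φ1=0.4505567, φ2=-1.1503517, Δφ=-1.6009085, Δλ=-0.8162748 rad; a=sin²(Δφ/2)+cosφ1·cosφ2·sin²(Δλ/2)=0.5729355505; c=2·atan2(√a, √(1-a))=1.717189762; dist=6371·c=10940.216 ≈ 10940.2 km; running total=43209.1 km
Leg 4 bearing: y=sinΔλ·cosφ2=-0.29738974, x=cosφ1·sinφ2-sinφ1·cosφ2·cosΔλ=-0.94354701; θ=atan2(y, x)=-162.5060° <0 so +360° → 197.4940° ≈ 197.5°
Leg 5: φ1=-1.1503517, φ2=0.5829906, Δφ=1.7333423, Δλ=-2.3819643 rad; a=sin²(Δφ/2)+cosφ1·cosφ2·sin²(Δλ/2)=0.8748241955; c=2·atan2(√a, √(1-a))=2.418326983; dist=6371·c=15407.161 ≈ 15407.2 km; running total=58616.3 km
Leg 5 bearing: y=sinΔλ·cosφ2=-0.57490049, x=cosφ1·sinφ2-sinφ1·cosφ2·cosΔλ=-0.32789742; θ=atan2(y, x)=-119.6985° <0 so +360° → 240.3015° ≈ 240.3°
Leg 6: φ1=0.5829906, φ2=-0.2611327, Δφ=-0.8441233, Δλ=0.4006857 rad; a=sin²(Δφ/2)+cosφ1·cosφ2·sin²(Δλ/2)=0.1997472331; c=2·atan2(√a, √(1-a))=0.926663151; dist=6371·c=5903.771 ≈ 5903.8 km; running total=64520.1 km
Leg 6 bearing: y=sinΔλ·cosφ2=0.37682643, x=cosφ1·sinφ2-sinφ1·cosφ2·cosΔλ=-0.70526233; θ=atan2(y, x)=151.8841° ≈ 151.9°
Leg 7: φ1=-0.2611327, φ2=1.0830257, Δφ=1.3441583, Δλ=1.0500686 rad; a=sin²(Δφ/2)+cosφ1·cosφ2·sin²(Δλ/2)=0.5014043084; c=2·atan2(√a, √(1-a))=1.573604947; dist=6371·c=10025.437 ≈ 10025.4 km; running total=74545.5 km
Leg 7 bearing: y=sinΔλ·cosφ2=0.40654057, x=cosφ1·sinφ2-sinφ1·cosφ2·cosΔλ=0.91362841; θ=atan2(y, x)=23.9878° ≈ 24.0°

Leg 1: dist=16760.9 km, bearing=114.5°
Leg 2: dist=12404.9 km, bearing=290.0°
Leg 3: dist=3103.1 km, bearing=59.1°
Leg 4: dist=10940.2 km, bearing=197.5°
Leg 5: dist=15407.2 km, bearing=240.3°
Leg 6: dist=5903.8 km, bearing=151.9°
Leg 7: dist=10025.4 km, bearing=24.0°
Total: 74545.5 km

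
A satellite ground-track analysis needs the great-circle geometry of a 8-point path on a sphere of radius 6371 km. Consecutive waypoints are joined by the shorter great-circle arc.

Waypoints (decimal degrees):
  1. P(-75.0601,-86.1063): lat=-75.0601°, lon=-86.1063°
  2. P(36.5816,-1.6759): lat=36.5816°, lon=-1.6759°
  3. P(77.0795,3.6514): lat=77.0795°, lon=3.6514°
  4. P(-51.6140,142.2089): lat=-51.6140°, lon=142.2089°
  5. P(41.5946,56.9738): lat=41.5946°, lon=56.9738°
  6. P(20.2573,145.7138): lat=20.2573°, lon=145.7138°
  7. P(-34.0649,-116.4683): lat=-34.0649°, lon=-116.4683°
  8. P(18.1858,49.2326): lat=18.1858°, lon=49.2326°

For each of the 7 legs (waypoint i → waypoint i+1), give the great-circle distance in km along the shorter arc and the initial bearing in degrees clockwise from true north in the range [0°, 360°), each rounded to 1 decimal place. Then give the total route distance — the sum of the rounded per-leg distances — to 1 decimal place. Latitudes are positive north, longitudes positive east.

Leg 1: dist=13761.6 km, bearing=74.0°
Leg 2: dist=4510.8 km, bearing=1.8°
Leg 3: dist=16705.5 km, bearing=55.9°
Leg 4: dist=13210.2 km, bearing=301.7°
Leg 5: dist=8428.8 km, bearing=75.3°
Leg 6: dist=11946.4 km, bearing=120.7°
Leg 7: dist=17749.9 km, bearing=137.6°
Total: 86313.2 km

Leg 1: φ1=-1.3100459, φ2=0.6384694, Δφ=1.9485152, Δλ=1.4735885 rad; a=sin²(Δφ/2)+cosφ1·cosφ2·sin²(Δλ/2)=0.7778645520; c=2·atan2(√a, √(1-a))=2.160036034; dist=6371·c=13761.590 ≈ 13761.6 km; running total=13761.6 km
Leg 1 bearing: y=sinΔλ·cosφ2=0.79921793, x=cosφ1·sinφ2-sinφ1·cosφ2·cosΔλ=0.22894511; θ=atan2(y, x)=74.0150° ≈ 74.0°
Leg 2: φ1=0.6384694, φ2=1.3452911, Δφ=0.7068217, Δλ=0.0929789 rad; a=sin²(Δφ/2)+cosφ1·cosφ2·sin²(Δλ/2)=0.1201728963; c=2·atan2(√a, √(1-a))=0.708015098; dist=6371·c=4510.764 ≈ 4510.8 km; running total=18272.4 km
Leg 2 bearing: y=sinΔλ·cosφ2=0.02076004, x=cosφ1·sinφ2-sinφ1·cosφ2·cosΔλ=0.64999577; θ=atan2(y, x)=1.8293° ≈ 1.8°
Leg 3: φ1=1.3452911, φ2=-0.9008342, Δφ=-2.2461253, Δλ=2.4182846 rad; a=sin²(Δφ/2)+cosφ1·cosφ2·sin²(Δλ/2)=0.9340401765; c=2·atan2(√a, √(1-a))=2.622118521; dist=6371·c=16705.517 ≈ 16705.5 km; running total=34977.9 km
Leg 3 bearing: y=sinΔλ·cosφ2=0.41099114, x=cosφ1·sinφ2-sinφ1·cosφ2·cosΔλ=0.27842914; θ=atan2(y, x)=55.8840° ≈ 55.9°
Leg 4: φ1=-0.9008342, φ2=0.7259627, Δφ=1.6267970, Δλ=-1.4876331 rad; a=sin²(Δφ/2)+cosφ1·cosφ2·sin²(Δλ/2)=0.7408922915; c=2·atan2(√a, √(1-a))=2.073486424; dist=6371·c=13210.182 ≈ 13210.2 km; running total=48188.1 km
Leg 4 bearing: y=sinΔλ·cosφ2=-0.74527601, x=cosφ1·sinφ2-sinφ1·cosφ2·cosΔλ=0.46092005; θ=atan2(y, x)=-58.2651° <0 so +360° → 301.7349° ≈ 301.7°
Leg 5: φ1=0.7259627, φ2=0.3535566, Δφ=-0.3724061, Δλ=1.5488052 rad; a=sin²(Δφ/2)+cosφ1·cosφ2·sin²(Δλ/2)=0.3773605176; c=2·atan2(√a, √(1-a))=1.322988890; dist=6371·c=8428.762 ≈ 8428.8 km; running total=56616.9 km
Leg 5 bearing: y=sinΔλ·cosφ2=0.93792039, x=cosφ1·sinφ2-sinφ1·cosφ2·cosΔλ=0.24524186; θ=atan2(y, x)=75.3467° ≈ 75.3°
Leg 6: φ1=0.3535566, φ2=-0.5945447, Δφ=-0.9481012, Δλ=-4.5759409 rad; a=sin²(Δφ/2)+cosφ1·cosφ2·sin²(Δλ/2)=0.6498259692; c=2·atan2(√a, √(1-a))=1.875124134; dist=6371·c=11946.416 ≈ 11946.4 km; running total=68563.3 km
Leg 6 bearing: y=sinΔλ·cosφ2=0.82070395, x=cosφ1·sinφ2-sinφ1·cosφ2·cosΔλ=-0.48647071; θ=atan2(y, x)=120.6573° ≈ 120.7°
Leg 7: φ1=-0.5945447, φ2=0.3174021, Δφ=0.9119468, Δλ=2.8920263 rad; a=sin²(Δφ/2)+cosφ1·cosφ2·sin²(Δλ/2)=0.9687294284; c=2·atan2(√a, √(1-a))=2.786053238; dist=6371·c=17749.945 ≈ 17749.9 km; running total=86313.2 km
Leg 7 bearing: y=sinΔλ·cosφ2=0.23464681, x=cosφ1·sinφ2-sinφ1·cosφ2·cosΔλ=-0.25712208; θ=atan2(y, x)=137.6168° ≈ 137.6°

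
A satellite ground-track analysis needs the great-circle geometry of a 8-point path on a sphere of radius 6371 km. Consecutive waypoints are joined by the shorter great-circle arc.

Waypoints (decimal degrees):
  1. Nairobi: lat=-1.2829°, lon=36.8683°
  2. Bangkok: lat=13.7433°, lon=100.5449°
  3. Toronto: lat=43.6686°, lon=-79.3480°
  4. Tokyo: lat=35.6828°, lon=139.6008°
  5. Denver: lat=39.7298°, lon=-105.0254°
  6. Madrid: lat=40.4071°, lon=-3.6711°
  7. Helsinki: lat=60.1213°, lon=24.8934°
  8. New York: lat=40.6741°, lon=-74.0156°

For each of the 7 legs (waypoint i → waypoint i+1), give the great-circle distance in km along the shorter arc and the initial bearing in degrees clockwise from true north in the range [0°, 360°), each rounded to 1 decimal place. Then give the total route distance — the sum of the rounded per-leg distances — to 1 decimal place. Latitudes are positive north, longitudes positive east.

Leg 1: φ1=-0.0223908, φ2=0.2398658, Δφ=0.2622567, Δλ=1.1113663 rad; a=sin²(Δφ/2)+cosφ1·cosφ2·sin²(Δλ/2)=0.2873426776; c=2·atan2(√a, √(1-a))=1.131486813; dist=6371·c=7208.702 ≈ 7208.7 km; running total=7208.7 km
Leg 1 bearing: y=sinΔλ·cosφ2=0.87064405, x=cosφ1·sinφ2-sinφ1·cosφ2·cosΔλ=0.24715661; θ=atan2(y, x)=74.1519° ≈ 74.2°
Leg 2: φ1=0.2398658, φ2=0.7621608, Δφ=0.5222950, Δλ=-3.1397234 rad; a=sin²(Δφ/2)+cosφ1·cosφ2·sin²(Δλ/2)=0.7692972867; c=2·atan2(√a, √(1-a))=2.139564512; dist=6371·c=13631.166 ≈ 13631.2 km; running total=20839.9 km
Leg 2 bearing: y=sinΔλ·cosφ2=-0.00135211, x=cosφ1·sinφ2-sinφ1·cosφ2·cosΔλ=0.84256398; θ=atan2(y, x)=-0.0919° <0 so +360° → 359.9081° ≈ 359.9°
Leg 3: φ1=0.7621608, φ2=0.6227823, Δφ=-0.1393785, Δλ=3.8213775 rad; a=sin²(Δφ/2)+cosφ1·cosφ2·sin²(Δλ/2)=0.5270893833; c=2·atan2(√a, √(1-a))=1.625001634; dist=6371·c=10352.885 ≈ 10352.9 km; running total=31192.8 km
Leg 3 bearing: y=sinΔλ·cosφ2=-0.51060665, x=cosφ1·sinφ2-sinφ1·cosφ2·cosΔλ=0.85810577; θ=atan2(y, x)=-30.7543° <0 so +360° → 329.2457° ≈ 329.2°
Leg 4: φ1=0.6227823, φ2=0.6934158, Δφ=0.0706335, Δλ=-4.2695326 rad; a=sin²(Δφ/2)+cosφ1·cosφ2·sin²(Δλ/2)=0.4474324034; c=2·atan2(√a, √(1-a))=1.465466480; dist=6371·c=9336.487 ≈ 9336.5 km; running total=40529.3 km
Leg 4 bearing: y=sinΔλ·cosφ2=0.69487634, x=cosφ1·sinφ2-sinφ1·cosφ2·cosΔλ=0.71140246; θ=atan2(y, x)=44.3267° ≈ 44.3°
Leg 5: φ1=0.6934158, φ2=0.7052369, Δφ=0.0118211, Δλ=1.7689662 rad; a=sin²(Δφ/2)+cosφ1·cosφ2·sin²(Δλ/2)=0.3504874594; c=2·atan2(√a, √(1-a))=1.267125501; dist=6371·c=8072.857 ≈ 8072.9 km; running total=48602.2 km
Leg 5 bearing: y=sinΔλ·cosφ2=0.74655513, x=cosφ1·sinφ2-sinφ1·cosφ2·cosΔλ=0.59433950; θ=atan2(y, x)=51.4764° ≈ 51.5°
Leg 6: φ1=0.7052369, φ2=1.0493146, Δφ=0.3440777, Δλ=0.4985446 rad; a=sin²(Δφ/2)+cosφ1·cosφ2·sin²(Δλ/2)=0.0523927765; c=2·atan2(√a, √(1-a))=0.461884140; dist=6371·c=2942.664 ≈ 2942.7 km; running total=51544.9 km
Leg 6 bearing: y=sinΔλ·cosφ2=0.23819669, x=cosφ1·sinφ2-sinφ1·cosφ2·cosΔλ=0.37663434; θ=atan2(y, x)=32.3107° ≈ 32.3°
Leg 7: φ1=1.0493146, φ2=0.7098970, Δφ=-0.3394177, Δλ=-1.7262877 rad; a=sin²(Δφ/2)+cosφ1·cosφ2·sin²(Δλ/2)=0.2466931085; c=2·atan2(√a, √(1-a))=1.039543626; dist=6371·c=6622.932 ≈ 6622.9 km; running total=58167.8 km
Leg 7 bearing: y=sinΔλ·cosφ2=-0.74927901, x=cosφ1·sinφ2-sinφ1·cosφ2·cosΔλ=0.42652485; θ=atan2(y, x)=-60.3494° <0 so +360° → 299.6506° ≈ 299.7°

Leg 1: dist=7208.7 km, bearing=74.2°
Leg 2: dist=13631.2 km, bearing=359.9°
Leg 3: dist=10352.9 km, bearing=329.2°
Leg 4: dist=9336.5 km, bearing=44.3°
Leg 5: dist=8072.9 km, bearing=51.5°
Leg 6: dist=2942.7 km, bearing=32.3°
Leg 7: dist=6622.9 km, bearing=299.7°
Total: 58167.8 km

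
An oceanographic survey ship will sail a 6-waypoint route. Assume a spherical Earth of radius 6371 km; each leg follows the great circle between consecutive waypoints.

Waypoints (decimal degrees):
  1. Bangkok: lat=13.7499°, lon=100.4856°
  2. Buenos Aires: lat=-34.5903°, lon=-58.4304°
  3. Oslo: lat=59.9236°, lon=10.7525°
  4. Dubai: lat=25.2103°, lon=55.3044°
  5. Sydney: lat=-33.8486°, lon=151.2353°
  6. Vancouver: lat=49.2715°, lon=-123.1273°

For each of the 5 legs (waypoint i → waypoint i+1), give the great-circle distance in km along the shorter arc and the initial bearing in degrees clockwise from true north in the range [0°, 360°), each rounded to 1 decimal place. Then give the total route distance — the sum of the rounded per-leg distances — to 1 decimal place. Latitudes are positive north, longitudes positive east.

Leg 1: φ1=0.2399810, φ2=-0.6037146, Δφ=-0.8436957, Δλ=-2.7736074 rad; a=sin²(Δφ/2)+cosφ1·cosφ2·sin²(Δλ/2)=0.9405211652; c=2·atan2(√a, √(1-a))=2.648857510; dist=6371·c=16875.871 ≈ 16875.9 km; running total=16875.9 km
Leg 1 bearing: y=sinΔλ·cosφ2=-0.29614658, x=cosφ1·sinφ2-sinφ1·cosφ2·cosΔλ=-0.36886531; θ=atan2(y, x)=-141.2405° <0 so +360° → 218.7595° ≈ 218.8°
Leg 2: φ1=-0.6037146, φ2=1.0458641, Δφ=1.6495787, Δλ=1.2074694 rad; a=sin²(Δφ/2)+cosφ1·cosφ2·sin²(Δλ/2)=0.6723235668; c=2·atan2(√a, √(1-a))=1.922659189; dist=6371·c=12249.262 ≈ 12249.3 km; running total=29125.2 km
Leg 2 bearing: y=sinΔλ·cosφ2=0.46843881, x=cosφ1·sinφ2-sinφ1·cosφ2·cosΔλ=0.81350073; θ=atan2(y, x)=29.9347° ≈ 29.9°
Leg 3: φ1=1.0458641, φ2=0.4400027, Δφ=-0.6058614, Δλ=0.7775773 rad; a=sin²(Δφ/2)+cosφ1·cosφ2·sin²(Δλ/2)=0.1541470072; c=2·atan2(√a, √(1-a))=0.806947664; dist=6371·c=5141.064 ≈ 5141.1 km; running total=34266.3 km
Leg 3 bearing: y=sinΔλ·cosφ2=0.63473229, x=cosφ1·sinφ2-sinφ1·cosφ2·cosΔλ=-0.34446735; θ=atan2(y, x)=118.4886° ≈ 118.5°
Leg 4: φ1=0.4400027, φ2=-0.5907695, Δφ=-1.0307723, Δλ=1.6743101 rad; a=sin²(Δφ/2)+cosφ1·cosφ2·sin²(Δλ/2)=0.6574459177; c=2·atan2(√a, √(1-a))=1.891139017; dist=6371·c=12048.447 ≈ 12048.4 km; running total=46314.7 km
Leg 4 bearing: y=sinΔλ·cosφ2=0.82606677, x=cosφ1·sinφ2-sinφ1·cosφ2·cosΔλ=-0.46739365; θ=atan2(y, x)=119.5014° ≈ 119.5°
Leg 5: φ1=-0.5907695, φ2=0.8599499, Δφ=1.4507194, Δλ=-4.7885307 rad; a=sin²(Δφ/2)+cosφ1·cosφ2·sin²(Δλ/2)=0.6904399062; c=2·atan2(√a, √(1-a))=1.961543972; dist=6371·c=12496.997 ≈ 12497.0 km; running total=58811.7 km
Leg 5 bearing: y=sinΔλ·cosφ2=0.65058496, x=cosφ1·sinφ2-sinφ1·cosφ2·cosΔλ=0.65701581; θ=atan2(y, x)=44.7182° ≈ 44.7°

Leg 1: dist=16875.9 km, bearing=218.8°
Leg 2: dist=12249.3 km, bearing=29.9°
Leg 3: dist=5141.1 km, bearing=118.5°
Leg 4: dist=12048.4 km, bearing=119.5°
Leg 5: dist=12497.0 km, bearing=44.7°
Total: 58811.7 km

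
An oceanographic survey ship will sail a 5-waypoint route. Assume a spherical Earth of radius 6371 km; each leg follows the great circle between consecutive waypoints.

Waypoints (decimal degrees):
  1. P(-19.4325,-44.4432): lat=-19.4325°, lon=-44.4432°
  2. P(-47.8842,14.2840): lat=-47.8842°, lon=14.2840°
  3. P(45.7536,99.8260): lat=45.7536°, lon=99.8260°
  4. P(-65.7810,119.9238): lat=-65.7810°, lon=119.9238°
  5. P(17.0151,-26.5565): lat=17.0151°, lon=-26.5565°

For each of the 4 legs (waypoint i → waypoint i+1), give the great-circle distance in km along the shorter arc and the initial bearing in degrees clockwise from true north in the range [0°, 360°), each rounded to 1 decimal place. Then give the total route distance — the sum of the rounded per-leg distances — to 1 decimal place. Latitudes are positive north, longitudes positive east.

Leg 1: dist=6103.9 km, bearing=135.5°
Leg 2: dist=13306.7 km, bearing=53.2°
Leg 3: dist=12521.9 km, bearing=171.2°
Leg 4: dist=14058.9 km, bearing=221.0°
Total: 45991.4 km

Leg 1: φ1=-0.3391611, φ2=-0.8357369, Δφ=-0.4965758, Δλ=1.0249830 rad; a=sin²(Δφ/2)+cosφ1·cosφ2·sin²(Δλ/2)=0.2124535701; c=2·atan2(√a, √(1-a))=0.958078675; dist=6371·c=6103.919 ≈ 6103.9 km; running total=6103.9 km
Leg 1 bearing: y=sinΔλ·cosφ2=0.57319209, x=cosφ1·sinφ2-sinφ1·cosφ2·cosΔλ=-0.58371143; θ=atan2(y, x)=135.5210° ≈ 135.5°
Leg 2: φ1=-0.8357369, φ2=0.7985510, Δφ=1.6342879, Δλ=1.4929895 rad; a=sin²(Δφ/2)+cosφ1·cosφ2·sin²(Δλ/2)=0.7475037090; c=2·atan2(√a, √(1-a))=2.088639696; dist=6371·c=13306.724 ≈ 13306.7 km; running total=19410.6 km
Leg 2 bearing: y=sinΔλ·cosφ2=0.69563448, x=cosφ1·sinφ2-sinφ1·cosφ2·cosΔλ=0.52063454; θ=atan2(y, x)=53.1877° ≈ 53.2°
Leg 3: φ1=0.7985510, φ2=-1.1480950, Δφ=-1.9466460, Δλ=0.3507728 rad; a=sin²(Δφ/2)+cosφ1·cosφ2·sin²(Δλ/2)=0.6922462400; c=2·atan2(√a, √(1-a))=1.965454304; dist=6371·c=12521.909 ≈ 12521.9 km; running total=31932.5 km
Leg 3 bearing: y=sinΔλ·cosφ2=0.14096317, x=cosφ1·sinφ2-sinφ1·cosφ2·cosΔλ=-0.91230199; θ=atan2(y, x)=171.2165° ≈ 171.2°
Leg 4: φ1=-1.1480950, φ2=0.2969695, Δφ=1.4450646, Δλ=-2.5565635 rad; a=sin²(Δφ/2)+cosφ1·cosφ2·sin²(Δλ/2)=0.7969506261; c=2·atan2(√a, √(1-a))=2.206695598; dist=6371·c=14058.858 ≈ 14058.9 km; running total=45991.4 km
Leg 4 bearing: y=sinΔλ·cosφ2=-0.52805155, x=cosφ1·sinφ2-sinφ1·cosφ2·cosΔλ=-0.60699494; θ=atan2(y, x)=-138.9786° <0 so +360° → 221.0214° ≈ 221.0°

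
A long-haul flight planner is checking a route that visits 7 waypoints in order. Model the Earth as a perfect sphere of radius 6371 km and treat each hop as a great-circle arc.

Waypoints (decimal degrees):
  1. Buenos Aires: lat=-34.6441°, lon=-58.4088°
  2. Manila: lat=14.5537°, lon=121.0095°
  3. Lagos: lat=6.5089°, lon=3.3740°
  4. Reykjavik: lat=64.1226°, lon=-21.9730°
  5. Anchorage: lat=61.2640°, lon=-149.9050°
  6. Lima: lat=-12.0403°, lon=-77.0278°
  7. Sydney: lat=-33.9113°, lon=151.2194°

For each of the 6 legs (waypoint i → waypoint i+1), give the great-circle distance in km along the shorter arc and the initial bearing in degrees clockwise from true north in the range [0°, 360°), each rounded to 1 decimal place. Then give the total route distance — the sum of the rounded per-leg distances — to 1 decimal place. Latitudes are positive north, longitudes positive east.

Leg 1: φ1=-0.6046536, φ2=0.2540100, Δφ=0.8586636, Δλ=3.1314401 rad; a=sin²(Δφ/2)+cosφ1·cosφ2·sin²(Δλ/2)=0.9695553903; c=2·atan2(√a, √(1-a))=2.790829573; dist=6371·c=17780.375 ≈ 17780.4 km; running total=17780.4 km
Leg 1 bearing: y=sinΔλ·cosφ2=0.00982664, x=cosφ1·sinφ2-sinφ1·cosφ2·cosΔλ=-0.34347399; θ=atan2(y, x)=178.3612° ≈ 178.4°
Leg 2: φ1=0.2540100, φ2=0.1136017, Δφ=-0.1404082, Δλ=-2.0531268 rad; a=sin²(Δφ/2)+cosφ1·cosφ2·sin²(Δλ/2)=0.7087911133; c=2·atan2(√a, √(1-a))=2.001579142; dist=6371·c=12752.061 ≈ 12752.1 km; running total=30532.5 km
Leg 2 bearing: y=sinΔλ·cosφ2=-0.88020597, x=cosφ1·sinφ2-sinφ1·cosφ2·cosΔλ=0.22552725; θ=atan2(y, x)=-75.6288° <0 so +360° → 284.3712° ≈ 284.4°
Leg 3: φ1=0.1136017, φ2=1.1191505, Δφ=1.0055488, Δλ=-0.4423886 rad; a=sin²(Δφ/2)+cosφ1·cosφ2·sin²(Δλ/2)=0.2530601476; c=2·atan2(√a, √(1-a))=1.054250359; dist=6371·c=6716.629 ≈ 6716.6 km; running total=37249.1 km
Leg 3 bearing: y=sinΔλ·cosφ2=-0.18684264, x=cosφ1·sinφ2-sinφ1·cosφ2·cosΔλ=0.84921886; θ=atan2(y, x)=-12.4084° <0 so +360° → 347.5916° ≈ 347.6°
Leg 4: φ1=1.1191505, φ2=1.0692585, Δφ=-0.0498920, Δλ=-2.2328346 rad; a=sin²(Δφ/2)+cosφ1·cosφ2·sin²(Δλ/2)=0.1700332045; c=2·atan2(√a, √(1-a))=0.850065959; dist=6371·c=5415.770 ≈ 5415.8 km; running total=42664.9 km
Leg 4 bearing: y=sinΔλ·cosφ2=-0.37920653, x=cosφ1·sinφ2-sinφ1·cosφ2·cosΔλ=0.64860625; θ=atan2(y, x)=-30.3126° <0 so +360° → 329.6874° ≈ 329.7°
Leg 5: φ1=1.0692585, φ2=-0.2101429, Δφ=-1.2794014, Δλ=1.2719471 rad; a=sin²(Δφ/2)+cosφ1·cosφ2·sin²(Δλ/2)=0.5222366932; c=2·atan2(√a, √(1-a))=1.615284387; dist=6371·c=10290.977 ≈ 10291.0 km; running total=52955.9 km
Leg 5 bearing: y=sinΔλ·cosφ2=0.93465213, x=cosφ1·sinφ2-sinφ1·cosφ2·cosΔλ=-0.35277119; θ=atan2(y, x)=110.6783° ≈ 110.7°
Leg 6: φ1=-0.2101429, φ2=-0.5918638, Δφ=-0.3817210, Δλ=3.9836651 rad; a=sin²(Δφ/2)+cosφ1·cosφ2·sin²(Δλ/2)=0.7120548883; c=2·atan2(√a, √(1-a))=2.008774977; dist=6371·c=12797.905 ≈ 12797.9 km; running total=65753.8 km
Leg 6 bearing: y=sinΔλ·cosφ2=-0.61912770, x=cosφ1·sinφ2-sinφ1·cosφ2·cosΔλ=-0.66091738; θ=atan2(y, x)=-136.8699° <0 so +360° → 223.1301° ≈ 223.1°

Leg 1: dist=17780.4 km, bearing=178.4°
Leg 2: dist=12752.1 km, bearing=284.4°
Leg 3: dist=6716.6 km, bearing=347.6°
Leg 4: dist=5415.8 km, bearing=329.7°
Leg 5: dist=10291.0 km, bearing=110.7°
Leg 6: dist=12797.9 km, bearing=223.1°
Total: 65753.8 km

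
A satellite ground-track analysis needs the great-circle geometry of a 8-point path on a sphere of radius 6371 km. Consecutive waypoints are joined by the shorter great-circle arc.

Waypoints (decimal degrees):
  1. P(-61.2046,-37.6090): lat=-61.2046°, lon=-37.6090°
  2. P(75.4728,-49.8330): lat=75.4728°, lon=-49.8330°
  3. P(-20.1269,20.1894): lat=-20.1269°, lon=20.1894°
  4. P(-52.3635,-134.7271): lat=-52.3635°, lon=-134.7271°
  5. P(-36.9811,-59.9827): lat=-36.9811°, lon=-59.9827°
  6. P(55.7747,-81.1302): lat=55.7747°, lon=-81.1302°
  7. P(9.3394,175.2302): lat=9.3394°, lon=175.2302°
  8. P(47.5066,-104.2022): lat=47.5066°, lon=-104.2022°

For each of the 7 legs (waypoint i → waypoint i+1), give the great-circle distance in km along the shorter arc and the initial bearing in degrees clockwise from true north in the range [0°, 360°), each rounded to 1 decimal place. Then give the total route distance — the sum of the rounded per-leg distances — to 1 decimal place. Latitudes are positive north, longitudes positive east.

Leg 1: φ1=-1.0682218, φ2=1.3172489, Δφ=2.3854706, Δλ=-0.2133490 rad; a=sin²(Δφ/2)+cosφ1·cosφ2·sin²(Δλ/2)=0.8651208098; c=2·atan2(√a, √(1-a))=2.389471875; dist=6371·c=15223.325 ≈ 15223.3 km; running total=15223.3 km
Leg 1 bearing: y=sinΔλ·cosφ2=-0.05311132, x=cosφ1·sinφ2-sinφ1·cosφ2·cosΔλ=0.68112140; θ=atan2(y, x)=-4.4587° <0 so +360° → 355.5413° ≈ 355.5°
Leg 2: φ1=1.3172489, φ2=-0.3512807, Δφ=-1.6685295, Δλ=1.2221214 rad; a=sin²(Δφ/2)+cosφ1·cosφ2·sin²(Δλ/2)=0.6263163159; c=2·atan2(√a, √(1-a))=1.826196511; dist=6371·c=11634.698 ≈ 11634.7 km; running total=26858.0 km
Leg 2 bearing: y=sinΔλ·cosφ2=0.88243371, x=cosφ1·sinφ2-sinφ1·cosφ2·cosΔλ=-0.39684696; θ=atan2(y, x)=114.2143° ≈ 114.2°
Leg 3: φ1=-0.3512807, φ2=-0.9139155, Δφ=-0.5626348, Δλ=-2.7038030 rad; a=sin²(Δφ/2)+cosφ1·cosφ2·sin²(Δλ/2)=0.6233963123; c=2·atan2(√a, √(1-a))=1.820165428; dist=6371·c=11596.274 ≈ 11596.3 km; running total=38454.3 km
Leg 3 bearing: y=sinΔλ·cosφ2=-0.25887802, x=cosφ1·sinφ2-sinφ1·cosφ2·cosΔλ=-0.93384987; θ=atan2(y, x)=-164.5058° <0 so +360° → 195.4942° ≈ 195.5°
Leg 4: φ1=-0.9139155, φ2=-0.6454420, Δφ=0.2684735, Δλ=1.3045359 rad; a=sin²(Δφ/2)+cosφ1·cosφ2·sin²(Δλ/2)=0.1976380906; c=2·atan2(√a, √(1-a))=0.921377277; dist=6371·c=5870.095 ≈ 5870.1 km; running total=44324.4 km
Leg 4 bearing: y=sinΔλ·cosφ2=0.77068436, x=cosφ1·sinφ2-sinφ1·cosφ2·cosΔλ=-0.20088483; θ=atan2(y, x)=104.6095° ≈ 104.6°
Leg 5: φ1=-0.6454420, φ2=0.9734522, Δφ=1.6188941, Δλ=-0.3690935 rad; a=sin²(Δφ/2)+cosφ1·cosφ2·sin²(Δλ/2)=0.5391688285; c=2·atan2(√a, √(1-a))=1.649214329; dist=6371·c=10507.144 ≈ 10507.1 km; running total=54831.5 km
Leg 5 bearing: y=sinΔλ·cosφ2=-0.20291463, x=cosφ1·sinφ2-sinφ1·cosφ2·cosΔλ=0.97605782; θ=atan2(y, x)=-11.7441° <0 so +360° → 348.2559° ≈ 348.3°
Leg 6: φ1=0.9734522, φ2=0.1630033, Δφ=-0.8104489, Δλ=4.4743331 rad; a=sin²(Δφ/2)+cosφ1·cosφ2·sin²(Δλ/2)=0.4983473360; c=2·atan2(√a, √(1-a))=1.567490993; dist=6371·c=9986.485 ≈ 9986.5 km; running total=64818.0 km
Leg 6 bearing: y=sinΔλ·cosφ2=-0.95891644, x=cosφ1·sinφ2-sinφ1·cosφ2·cosΔλ=0.28366942; θ=atan2(y, x)=-73.5206° <0 so +360° → 286.4794° ≈ 286.5°
Leg 7: φ1=0.1630033, φ2=0.8291466, Δφ=0.6661433, Δλ=-4.8770154 rad; a=sin²(Δφ/2)+cosφ1·cosφ2·sin²(Δλ/2)=0.3855516500; c=2·atan2(√a, √(1-a))=1.339852186; dist=6371·c=8536.198 ≈ 8536.2 km; running total=73354.2 km
Leg 7 bearing: y=sinΔλ·cosφ2=0.66637220, x=cosφ1·sinφ2-sinφ1·cosφ2·cosΔλ=0.70961566; θ=atan2(y, x)=43.1999° ≈ 43.2°

Leg 1: dist=15223.3 km, bearing=355.5°
Leg 2: dist=11634.7 km, bearing=114.2°
Leg 3: dist=11596.3 km, bearing=195.5°
Leg 4: dist=5870.1 km, bearing=104.6°
Leg 5: dist=10507.1 km, bearing=348.3°
Leg 6: dist=9986.5 km, bearing=286.5°
Leg 7: dist=8536.2 km, bearing=43.2°
Total: 73354.2 km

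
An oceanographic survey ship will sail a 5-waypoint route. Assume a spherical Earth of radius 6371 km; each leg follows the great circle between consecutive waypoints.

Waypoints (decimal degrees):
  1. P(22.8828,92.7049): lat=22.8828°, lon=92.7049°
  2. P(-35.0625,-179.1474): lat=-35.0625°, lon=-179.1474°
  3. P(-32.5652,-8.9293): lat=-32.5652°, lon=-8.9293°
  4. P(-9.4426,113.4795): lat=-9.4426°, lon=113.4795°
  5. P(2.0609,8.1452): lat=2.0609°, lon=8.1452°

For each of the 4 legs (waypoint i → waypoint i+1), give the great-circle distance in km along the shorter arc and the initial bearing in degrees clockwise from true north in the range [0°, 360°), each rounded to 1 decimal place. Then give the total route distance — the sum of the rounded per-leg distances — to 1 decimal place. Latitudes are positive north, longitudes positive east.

Leg 1: φ1=0.3993802, φ2=-0.6119561, Δφ=-1.0113363, Δλ=-4.7447177 rad; a=sin²(Δφ/2)+cosφ1·cosφ2·sin²(Δλ/2)=0.5995029317; c=2·atan2(√a, √(1-a))=1.771139716; dist=6371·c=11283.931 ≈ 11283.9 km; running total=11283.9 km
Leg 1 bearing: y=sinΔλ·cosφ2=0.81809818, x=cosφ1·sinφ2-sinφ1·cosφ2·cosΔλ=-0.53954799; θ=atan2(y, x)=123.4054° ≈ 123.4°
Leg 2: φ1=-0.6119561, φ2=-0.5683700, Δφ=0.0435861, Δλ=2.9708663 rad; a=sin²(Δφ/2)+cosφ1·cosφ2·sin²(Δλ/2)=0.6852971220; c=2·atan2(√a, √(1-a))=1.950445067; dist=6371·c=12426.286 ≈ 12426.3 km; running total=23710.2 km
Leg 2 bearing: y=sinΔλ·cosφ2=0.14318671, x=cosφ1·sinφ2-sinφ1·cosφ2·cosΔλ=-0.91769138; θ=atan2(y, x)=171.1317° ≈ 171.1°
Leg 3: φ1=-0.5683700, φ2=-0.1648045, Δφ=0.4035655, Δλ=2.1364366 rad; a=sin²(Δφ/2)+cosφ1·cosφ2·sin²(Δλ/2)=0.6786332017; c=2·atan2(√a, √(1-a))=1.936135821; dist=6371·c=12335.121 ≈ 12335.1 km; running total=36045.3 km
Leg 3 bearing: y=sinΔλ·cosφ2=0.83280647, x=cosφ1·sinφ2-sinφ1·cosφ2·cosΔλ=-0.42284051; θ=atan2(y, x)=116.9183° ≈ 116.9°
Leg 4: φ1=-0.1648045, φ2=0.0359695, Δφ=0.2007740, Δλ=-1.8384304 rad; a=sin²(Δφ/2)+cosφ1·cosφ2·sin²(Δλ/2)=0.6332991873; c=2·atan2(√a, √(1-a))=1.840658265; dist=6371·c=11726.834 ≈ 11726.8 km; running total=47772.1 km
Leg 4 bearing: y=sinΔλ·cosφ2=-0.96377547, x=cosφ1·sinφ2-sinφ1·cosφ2·cosΔλ=-0.00788306; θ=atan2(y, x)=-90.4686° <0 so +360° → 269.5314° ≈ 269.5°

Leg 1: dist=11283.9 km, bearing=123.4°
Leg 2: dist=12426.3 km, bearing=171.1°
Leg 3: dist=12335.1 km, bearing=116.9°
Leg 4: dist=11726.8 km, bearing=269.5°
Total: 47772.1 km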